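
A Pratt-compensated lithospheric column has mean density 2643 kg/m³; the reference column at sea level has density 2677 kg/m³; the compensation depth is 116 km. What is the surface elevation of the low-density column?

1.49 km

ρ_ref D = ρ (D + h) → h = D (ρ_ref − ρ)/ρ.
h = 116 km × (2677 − 2643)/2643 = 1.49 km.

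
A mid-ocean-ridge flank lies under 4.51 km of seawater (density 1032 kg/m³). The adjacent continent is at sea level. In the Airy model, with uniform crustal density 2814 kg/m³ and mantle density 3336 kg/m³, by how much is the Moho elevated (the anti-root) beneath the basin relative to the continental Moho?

Isostatic balance requires: replacing crust with seawater at the top is compensated by replacing crust with mantle at the base: d (ρ_c − ρ_w) = a (ρ_m − ρ_c).
a = d (ρ_c − ρ_w)/(ρ_m − ρ_c) = 4.51 km × 1782/522 = 15.4 km.

15.4 km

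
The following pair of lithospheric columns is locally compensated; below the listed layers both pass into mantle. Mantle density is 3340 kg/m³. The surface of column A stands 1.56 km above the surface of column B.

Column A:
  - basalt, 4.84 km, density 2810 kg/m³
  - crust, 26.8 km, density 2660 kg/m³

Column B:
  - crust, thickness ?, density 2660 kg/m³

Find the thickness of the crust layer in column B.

Take the compensation level at the base of the deeper column (depth z_c below the surface of column A) and equate Σ ρ_i t_i down to z_c; mantle fills any gap and the z_c terms cancel.
Column A: 4.84×2810 + 26.8×2660 + (z_c − 31.64)×3340
Column B: 1.56×0 + x×2660 + (z_c − 1.56 − 0 − x)×3340
The z_c×3340 term appears on both sides and cancels. Collect the known terms of each column as K = Σ(ρt)_known − 3340 × (depth of known layers): K_A = 84888.4 − 3340×31.64 = −20789.2; K_B = 0 − 3340×(1.56 + 0) = −5210.4.
Balance: K_A = K_B − x×(3340 − 2660), so x = (K_B − K_A)/(3340 − 2660) = 15578.8/680 = 22.9 km.

22.9 km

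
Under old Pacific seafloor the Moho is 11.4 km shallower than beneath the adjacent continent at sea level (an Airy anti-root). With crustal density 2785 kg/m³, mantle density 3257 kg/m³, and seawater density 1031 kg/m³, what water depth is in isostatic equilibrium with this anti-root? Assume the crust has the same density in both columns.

3.07 km

Replacing a thickness d of crust by seawater at the top must be balanced by replacing crust with mantle at the base: d (ρ_c − ρ_w) = a (ρ_m − ρ_c).
d = a (ρ_m − ρ_c)/(ρ_c − ρ_w) = 11.4 km × 472/1754 = 3.07 km.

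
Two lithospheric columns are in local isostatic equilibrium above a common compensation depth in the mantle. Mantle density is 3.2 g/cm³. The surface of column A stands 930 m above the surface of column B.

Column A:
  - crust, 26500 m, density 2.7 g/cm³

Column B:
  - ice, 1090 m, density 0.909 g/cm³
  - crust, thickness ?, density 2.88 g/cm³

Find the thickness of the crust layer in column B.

24300 m

Take the compensation level at the base of the deeper column (depth z_c below the surface of column A) and equate Σ ρ_i t_i down to z_c; mantle fills any gap and the z_c terms cancel.
Column A: 26500×2.7 + (z_c − 26500)×3.2
Column B: 930×0 + 1090×0.909 + x×2.88 + (z_c − 930 − 1090 − x)×3.2
The z_c×3.2 term appears on both sides and cancels. Collect the known terms of each column as K = Σ(ρt)_known − 3.2 × (depth of known layers): K_A = 71550 − 3.2×26500 = −13250; K_B = 990.81 − 3.2×(930 + 1090) = −5473.19.
Balance: K_A = K_B − x×(3.2 − 2.88), so x = (K_B − K_A)/(3.2 − 2.88) = 7776.81/0.32 = 24300 m.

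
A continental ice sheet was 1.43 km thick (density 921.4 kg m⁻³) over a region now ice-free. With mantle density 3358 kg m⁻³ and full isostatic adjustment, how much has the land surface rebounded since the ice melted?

Removing the load lets mantle flow back in; uplift u satisfies ρ_ice t = ρ_m u.
u = t ρ_ice/ρ_m = 1.43 km × 921.4/3358 = 0.392 km.

0.392 km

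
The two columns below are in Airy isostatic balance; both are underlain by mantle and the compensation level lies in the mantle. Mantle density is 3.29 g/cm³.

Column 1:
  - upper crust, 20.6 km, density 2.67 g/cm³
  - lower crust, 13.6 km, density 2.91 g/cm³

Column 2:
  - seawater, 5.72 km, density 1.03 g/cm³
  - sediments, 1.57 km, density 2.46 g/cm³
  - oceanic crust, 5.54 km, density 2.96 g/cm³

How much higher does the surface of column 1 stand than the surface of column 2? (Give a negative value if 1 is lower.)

For any compensation level in the mantle, the mantle terms cancel and isostasy reduces to e = (Σt_1 − Σt_2) − (Σ(ρt)_1 − Σ(ρt)_2) / ρ_m.
Σt_1 = 34.2 km; Σt_2 = 12.83 km; Σ(ρt)_1 = 94.578; Σ(ρt)_2 = 26.1522 (in km·g/cm³).
e = (34.2 − 12.83) − (94.578 − 26.1522) / 3.29 = 0.572 km.

0.572 km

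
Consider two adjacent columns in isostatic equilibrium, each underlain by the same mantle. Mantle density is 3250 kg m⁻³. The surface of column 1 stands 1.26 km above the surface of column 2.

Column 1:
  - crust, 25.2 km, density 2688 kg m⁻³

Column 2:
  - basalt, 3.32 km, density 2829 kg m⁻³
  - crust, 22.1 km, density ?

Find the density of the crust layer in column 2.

Take the compensation level at the base of the deeper column (depth z_c below the surface of column 1) and equate Σ ρ_i t_i down to z_c; mantle fills any gap and the z_c terms cancel.
Column 1: 25.2×2688 + (z_c − 25.2)×3250
Column 2: 1.26×0 + 3.32×2829 + 22.1×ρ + (z_c − 1.26 − 25.42)×3250
The z_c×3250 term appears on both sides and cancels. Collect the known terms of each column as K = Σ(ρt)_known − 3250 × (depth of known layers): K_1 = 67737.6 − 3250×25.2 = −14162.4; K_2 = 9392.28 − 3250×(1.26 + 25.42) = −77317.72.
Balance: K_1 = K_2 + 22.1×ρ, so ρ = (K_1 − K_2)/22.1 = 63155.3/22.1 = 2860 kg m⁻³.

2860 kg m⁻³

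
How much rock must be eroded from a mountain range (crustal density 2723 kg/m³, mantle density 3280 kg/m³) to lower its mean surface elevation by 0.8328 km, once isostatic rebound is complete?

Net drop Δ = e − u = e − e ρ_c/ρ_m = e (ρ_m − ρ_c)/ρ_m.
e = Δ ρ_m/(ρ_m − ρ_c) = 0.8328 km × 3280/557 = 4.9 km.

4.9 km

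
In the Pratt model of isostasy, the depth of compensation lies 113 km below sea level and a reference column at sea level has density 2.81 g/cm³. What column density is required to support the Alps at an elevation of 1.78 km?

Pratt balance: ρ_ref D = ρ (D + h).
ρ = ρ_ref D/(D + h) = 2.81 × 113 km/(113 km + 1.78 km) = 2.77 g/cm³.

2.77 g/cm³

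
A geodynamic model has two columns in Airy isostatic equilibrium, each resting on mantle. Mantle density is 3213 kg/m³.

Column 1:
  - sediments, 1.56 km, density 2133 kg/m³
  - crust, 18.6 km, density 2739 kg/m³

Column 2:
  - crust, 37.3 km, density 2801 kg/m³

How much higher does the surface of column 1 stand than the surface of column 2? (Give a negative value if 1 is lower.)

For any compensation level in the mantle, the mantle terms cancel and isostasy reduces to e = (Σt_1 − Σt_2) − (Σ(ρt)_1 − Σ(ρt)_2) / ρ_m.
Σt_1 = 20.16 km; Σt_2 = 37.3 km; Σ(ρt)_1 = 54272.88; Σ(ρt)_2 = 104477.3 (in km·kg/m³).
e = (20.16 − 37.3) − (54272.88 − 104477.3) / 3213 = −1.51 km.

−1.51 km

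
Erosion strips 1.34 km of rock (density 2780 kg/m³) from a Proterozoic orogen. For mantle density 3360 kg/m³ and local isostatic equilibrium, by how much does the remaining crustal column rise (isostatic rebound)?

Unloading: uplift u = e ρ_c/ρ_m = 1.34 km × 2780/3360 = 1.11 km.

1.11 km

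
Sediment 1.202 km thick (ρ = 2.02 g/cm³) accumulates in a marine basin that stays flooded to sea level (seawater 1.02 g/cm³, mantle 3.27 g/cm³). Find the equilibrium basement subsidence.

Submarine loading: the sediment displaces seawater, and the subsidence is in turn flooded, so s (ρ_m − ρ_w) = t (ρ_sed − ρ_w).
s = 1.202 km × (2.02 − 1.02) / (3.27 − 1.02) = 0.534 km.

0.534 km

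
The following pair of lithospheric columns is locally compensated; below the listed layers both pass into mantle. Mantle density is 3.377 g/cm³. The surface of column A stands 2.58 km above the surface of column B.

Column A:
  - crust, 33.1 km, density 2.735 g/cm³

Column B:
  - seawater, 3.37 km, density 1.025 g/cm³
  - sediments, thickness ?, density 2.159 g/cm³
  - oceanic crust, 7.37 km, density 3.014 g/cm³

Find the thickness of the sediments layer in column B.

Take the compensation level at the base of the deeper column (depth z_c below the surface of column A) and equate Σ ρ_i t_i down to z_c; mantle fills any gap and the z_c terms cancel.
Column A: 33.1×2.735 + (z_c − 33.1)×3.377
Column B: 2.58×0 + 3.37×1.025 + x×2.159 + 7.37×3.014 + (z_c − 2.58 − 10.74 − x)×3.377
The z_c×3.377 term appears on both sides and cancels. Collect the known terms of each column as K = Σ(ρt)_known − 3.377 × (depth of known layers): K_A = 90.5285 − 3.377×33.1 = −21.2502; K_B = 25.66743 − 3.377×(2.58 + 10.74) = −19.31421.
Balance: K_A = K_B − x×(3.377 − 2.159), so x = (K_B − K_A)/(3.377 − 2.159) = 1.93599/1.218 = 1.59 km.

1.59 km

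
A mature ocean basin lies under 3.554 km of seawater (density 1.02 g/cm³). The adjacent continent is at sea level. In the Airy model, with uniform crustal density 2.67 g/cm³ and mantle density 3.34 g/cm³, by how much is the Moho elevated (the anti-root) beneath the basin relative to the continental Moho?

8.75 km

Equating mass per unit area of the two columns: replacing crust with seawater at the top is compensated by replacing crust with mantle at the base: d (ρ_c − ρ_w) = a (ρ_m − ρ_c).
a = d (ρ_c − ρ_w)/(ρ_m − ρ_c) = 3.554 km × 1.65/0.67 = 8.75 km.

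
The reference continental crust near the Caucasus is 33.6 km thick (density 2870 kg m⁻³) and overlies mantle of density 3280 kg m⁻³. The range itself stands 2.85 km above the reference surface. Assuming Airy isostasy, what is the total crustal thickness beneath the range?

56.4 km

Root depth r = h ρ_c / (ρ_m − ρ_c) = 2.85 km × 2870 / 410 = 19.95 km.
Total thickness = T + h + r = 33.6 km + 2.85 km + 19.95 km = 56.4 km.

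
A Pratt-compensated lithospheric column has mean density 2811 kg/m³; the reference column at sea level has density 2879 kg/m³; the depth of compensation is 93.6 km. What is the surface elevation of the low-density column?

ρ_ref D = ρ (D + h) → h = D (ρ_ref − ρ)/ρ.
h = 93.6 km × (2879 − 2811)/2811 = 2.26 km.

2.26 km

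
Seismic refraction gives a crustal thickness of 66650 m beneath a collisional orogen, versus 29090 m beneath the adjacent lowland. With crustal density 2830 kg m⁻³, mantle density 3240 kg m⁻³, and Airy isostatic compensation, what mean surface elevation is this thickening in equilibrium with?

4750 m

Excess crust Δ = 66650 m − 29090 m = 37560 m, split between elevation h and root r with h + r = Δ.
Airy balance ρ_c h = (ρ_m − ρ_c) r gives r = h ρ_c/(ρ_m − ρ_c), so h (1 + ρ_c/(ρ_m − ρ_c)) = Δ, i.e. h = Δ (ρ_m − ρ_c)/ρ_m.
h = 37560 m × 410/3240 = 4750 m.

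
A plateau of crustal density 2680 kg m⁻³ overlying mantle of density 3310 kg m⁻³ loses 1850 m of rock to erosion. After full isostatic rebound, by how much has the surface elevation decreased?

352 m

Rebound u = e ρ_c/ρ_m = 1850 m × 2680/3310 = 1498 m.
Net surface drop = e − u = 1850 m − 1498 m = e (ρ_m − ρ_c)/ρ_m = 352 m.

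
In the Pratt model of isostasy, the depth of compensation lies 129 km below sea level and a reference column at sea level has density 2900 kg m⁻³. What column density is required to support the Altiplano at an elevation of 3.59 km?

Pratt balance: ρ_ref D = ρ (D + h).
ρ = ρ_ref D/(D + h) = 2900 × 129 km/(129 km + 3.59 km) = 2820 kg m⁻³.

2820 kg m⁻³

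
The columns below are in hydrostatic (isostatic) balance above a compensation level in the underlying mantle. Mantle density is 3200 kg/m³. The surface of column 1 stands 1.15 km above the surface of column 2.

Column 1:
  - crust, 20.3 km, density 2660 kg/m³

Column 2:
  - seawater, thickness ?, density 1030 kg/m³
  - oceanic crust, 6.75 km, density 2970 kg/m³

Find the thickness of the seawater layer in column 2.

Take the compensation level at the base of the deeper column (depth z_c below the surface of column 1) and equate Σ ρ_i t_i down to z_c; mantle fills any gap and the z_c terms cancel.
Column 1: 20.3×2660 + (z_c − 20.3)×3200
Column 2: 1.15×0 + x×1030 + 6.75×2970 + (z_c − 1.15 − 6.75 − x)×3200
The z_c×3200 term appears on both sides and cancels. Collect the known terms of each column as K = Σ(ρt)_known − 3200 × (depth of known layers): K_1 = 53998 − 3200×20.3 = −10962; K_2 = 20047.5 − 3200×(1.15 + 6.75) = −5232.5.
Balance: K_1 = K_2 − x×(3200 − 1030), so x = (K_2 − K_1)/(3200 − 1030) = 5729.5/2170 = 2.64 km.

2.64 km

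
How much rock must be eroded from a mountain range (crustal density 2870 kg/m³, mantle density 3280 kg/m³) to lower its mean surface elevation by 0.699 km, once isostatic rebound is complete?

Net drop Δ = e − u = e − e ρ_c/ρ_m = e (ρ_m − ρ_c)/ρ_m.
e = Δ ρ_m/(ρ_m − ρ_c) = 0.699 km × 3280/410 = 5.59 km.

5.59 km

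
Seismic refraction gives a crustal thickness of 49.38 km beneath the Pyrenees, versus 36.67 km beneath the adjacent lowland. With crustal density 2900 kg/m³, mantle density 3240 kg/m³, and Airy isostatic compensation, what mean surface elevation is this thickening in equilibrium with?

Excess crust Δ = 49.38 km − 36.67 km = 12.71 km, split between elevation h and root r with h + r = Δ.
Airy balance ρ_c h = (ρ_m − ρ_c) r gives r = h ρ_c/(ρ_m − ρ_c), so h (1 + ρ_c/(ρ_m − ρ_c)) = Δ, i.e. h = Δ (ρ_m − ρ_c)/ρ_m.
h = 12.71 km × 340/3240 = 1.33 km.

1.33 km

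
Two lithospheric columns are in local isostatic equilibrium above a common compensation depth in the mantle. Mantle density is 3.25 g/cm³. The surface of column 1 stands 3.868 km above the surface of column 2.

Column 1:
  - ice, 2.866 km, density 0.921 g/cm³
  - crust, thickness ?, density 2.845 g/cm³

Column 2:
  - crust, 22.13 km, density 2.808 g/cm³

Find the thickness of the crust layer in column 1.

Take the compensation level at the base of the deeper column (depth z_c below the surface of column 1) and equate Σ ρ_i t_i down to z_c; mantle fills any gap and the z_c terms cancel.
Column 1: 2.866×0.921 + x×2.845 + (z_c − 2.866 − x)×3.25
Column 2: 3.868×0 + 22.13×2.808 + (z_c − 3.868 − 22.13)×3.25
The z_c×3.25 term appears on both sides and cancels. Collect the known terms of each column as K = Σ(ρt)_known − 3.25 × (depth of known layers): K_1 = 2.639586 − 3.25×2.866 = −6.674914; K_2 = 62.14104 − 3.25×(3.868 + 22.13) = −22.35246.
Balance: K_1 − x×(3.25 − 2.845) = K_2, so x = (K_1 − K_2)/(3.25 − 2.845) = 15.6775/0.405 = 38.7 km.

38.7 km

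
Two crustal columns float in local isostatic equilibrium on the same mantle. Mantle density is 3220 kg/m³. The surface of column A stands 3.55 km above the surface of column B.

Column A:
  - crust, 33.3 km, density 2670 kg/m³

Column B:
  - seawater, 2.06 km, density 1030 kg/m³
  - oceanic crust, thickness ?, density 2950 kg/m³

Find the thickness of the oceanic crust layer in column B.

8.79 km

Take the compensation level at the base of the deeper column (depth z_c below the surface of column A) and equate Σ ρ_i t_i down to z_c; mantle fills any gap and the z_c terms cancel.
Column A: 33.3×2670 + (z_c − 33.3)×3220
Column B: 3.55×0 + 2.06×1030 + x×2950 + (z_c − 3.55 − 2.06 − x)×3220
The z_c×3220 term appears on both sides and cancels. Collect the known terms of each column as K = Σ(ρt)_known − 3220 × (depth of known layers): K_A = 88911 − 3220×33.3 = −18315; K_B = 2121.8 − 3220×(3.55 + 2.06) = −15942.4.
Balance: K_A = K_B − x×(3220 − 2950), so x = (K_B − K_A)/(3220 − 2950) = 2372.6/270 = 8.79 km.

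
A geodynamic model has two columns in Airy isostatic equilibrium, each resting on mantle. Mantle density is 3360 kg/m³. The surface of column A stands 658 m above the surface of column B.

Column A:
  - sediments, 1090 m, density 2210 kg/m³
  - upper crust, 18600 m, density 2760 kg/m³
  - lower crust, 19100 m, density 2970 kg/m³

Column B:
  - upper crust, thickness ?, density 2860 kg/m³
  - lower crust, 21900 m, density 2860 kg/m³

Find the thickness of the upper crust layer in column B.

Take the compensation level at the base of the deeper column (depth z_c below the surface of column A) and equate Σ ρ_i t_i down to z_c; mantle fills any gap and the z_c terms cancel.
Column A: 1090×2210 + 18600×2760 + 19100×2970 + (z_c − 38790)×3360
Column B: 658×0 + x×2860 + 21900×2860 + (z_c − 658 − 21900 − x)×3360
The z_c×3360 term appears on both sides and cancels. Collect the known terms of each column as K = Σ(ρt)_known − 3360 × (depth of known layers): K_A = 110471900 − 3360×38790 = −19862500; K_B = 62634000 − 3360×(658 + 21900) = −13160880.
Balance: K_A = K_B − x×(3360 − 2860), so x = (K_B − K_A)/(3360 − 2860) = 6701620/500 = 13400 m.

13400 m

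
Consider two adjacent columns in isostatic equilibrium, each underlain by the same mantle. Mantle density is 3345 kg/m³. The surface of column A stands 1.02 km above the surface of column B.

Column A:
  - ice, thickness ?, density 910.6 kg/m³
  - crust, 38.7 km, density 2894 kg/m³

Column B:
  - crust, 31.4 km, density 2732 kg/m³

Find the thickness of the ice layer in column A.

Take the compensation level at the base of the deeper column (depth z_c below the surface of column A) and equate Σ ρ_i t_i down to z_c; mantle fills any gap and the z_c terms cancel.
Column A: x×910.6 + 38.7×2894 + (z_c − 38.7 − x)×3345
Column B: 1.02×0 + 31.4×2732 + (z_c − 1.02 − 31.4)×3345
The z_c×3345 term appears on both sides and cancels. Collect the known terms of each column as K = Σ(ρt)_known − 3345 × (depth of known layers): K_A = 111997.8 − 3345×38.7 = −17453.7; K_B = 85784.8 − 3345×(1.02 + 31.4) = −22660.1.
Balance: K_A − x×(3345 − 910.6) = K_B, so x = (K_A − K_B)/(3345 − 910.6) = 5206.4/2434.4 = 2.14 km.

2.14 km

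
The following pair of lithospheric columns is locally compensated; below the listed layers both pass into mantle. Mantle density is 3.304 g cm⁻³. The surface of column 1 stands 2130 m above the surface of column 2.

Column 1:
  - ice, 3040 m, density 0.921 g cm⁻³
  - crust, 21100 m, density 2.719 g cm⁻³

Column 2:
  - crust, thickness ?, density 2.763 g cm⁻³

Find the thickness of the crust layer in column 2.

23200 m

Take the compensation level at the base of the deeper column (depth z_c below the surface of column 1) and equate Σ ρ_i t_i down to z_c; mantle fills any gap and the z_c terms cancel.
Column 1: 3040×0.921 + 21100×2.719 + (z_c − 24140)×3.304
Column 2: 2130×0 + x×2.763 + (z_c − 2130 − 0 − x)×3.304
The z_c×3.304 term appears on both sides and cancels. Collect the known terms of each column as K = Σ(ρt)_known − 3.304 × (depth of known layers): K_1 = 60170.74 − 3.304×24140 = −19587.82; K_2 = 0 − 3.304×(2130 + 0) = −7037.52.
Balance: K_1 = K_2 − x×(3.304 − 2.763), so x = (K_2 − K_1)/(3.304 − 2.763) = 12550.3/0.541 = 23200 m.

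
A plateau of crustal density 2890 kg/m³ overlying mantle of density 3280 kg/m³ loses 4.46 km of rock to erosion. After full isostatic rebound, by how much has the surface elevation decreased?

0.53 km

Rebound u = e ρ_c/ρ_m = 4.46 km × 2890/3280 = 3.93 km.
Net surface drop = e − u = 4.46 km − 3.93 km = e (ρ_m − ρ_c)/ρ_m = 0.53 km.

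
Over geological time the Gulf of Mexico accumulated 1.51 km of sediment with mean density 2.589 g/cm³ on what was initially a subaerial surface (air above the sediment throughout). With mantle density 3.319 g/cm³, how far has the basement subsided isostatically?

1.18 km

Subaerial load: s = t ρ_sed / ρ_m = 1.51 km × 2.589/3.319 = 1.18 km.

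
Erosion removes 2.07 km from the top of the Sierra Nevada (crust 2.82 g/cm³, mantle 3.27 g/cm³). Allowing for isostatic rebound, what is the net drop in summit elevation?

0.285 km

Rebound u = e ρ_c/ρ_m = 2.07 km × 2.82/3.27 = 1.785 km.
Net surface drop = e − u = 2.07 km − 1.785 km = e (ρ_m − ρ_c)/ρ_m = 0.285 km.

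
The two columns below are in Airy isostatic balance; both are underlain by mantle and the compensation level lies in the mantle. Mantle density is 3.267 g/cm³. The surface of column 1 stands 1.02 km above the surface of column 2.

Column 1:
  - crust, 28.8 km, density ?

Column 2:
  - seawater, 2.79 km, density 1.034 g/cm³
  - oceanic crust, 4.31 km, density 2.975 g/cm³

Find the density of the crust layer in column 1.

Take the compensation level at the base of the deeper column (depth z_c below the surface of column 1) and equate Σ ρ_i t_i down to z_c; mantle fills any gap and the z_c terms cancel.
Column 1: 28.8×ρ + (z_c − 28.8)×3.267
Column 2: 1.02×0 + 2.79×1.034 + 4.31×2.975 + (z_c − 1.02 − 7.1)×3.267
The z_c×3.267 term appears on both sides and cancels. Collect the known terms of each column as K = Σ(ρt)_known − 3.267 × (depth of known layers): K_1 = 0 − 3.267×28.8 = −94.0896; K_2 = 15.70711 − 3.267×(1.02 + 7.1) = −10.82093.
Balance: K_1 + 28.8×ρ = K_2, so ρ = (K_2 − K_1)/28.8 = 83.2687/28.8 = 2.89 g/cm³.

2.89 g/cm³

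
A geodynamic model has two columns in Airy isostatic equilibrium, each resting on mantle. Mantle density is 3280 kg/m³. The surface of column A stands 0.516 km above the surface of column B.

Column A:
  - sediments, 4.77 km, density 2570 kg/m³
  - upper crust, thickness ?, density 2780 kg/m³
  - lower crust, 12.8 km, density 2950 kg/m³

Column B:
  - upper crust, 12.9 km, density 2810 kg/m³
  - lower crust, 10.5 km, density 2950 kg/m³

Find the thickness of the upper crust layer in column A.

7.22 km

Take the compensation level at the base of the deeper column (depth z_c below the surface of column A) and equate Σ ρ_i t_i down to z_c; mantle fills any gap and the z_c terms cancel.
Column A: 4.77×2570 + x×2780 + 12.8×2950 + (z_c − 17.57 − x)×3280
Column B: 0.516×0 + 12.9×2810 + 10.5×2950 + (z_c − 0.516 − 23.4)×3280
The z_c×3280 term appears on both sides and cancels. Collect the known terms of each column as K = Σ(ρt)_known − 3280 × (depth of known layers): K_A = 50018.9 − 3280×17.57 = −7610.7; K_B = 67224 − 3280×(0.516 + 23.4) = −11220.48.
Balance: K_A − x×(3280 − 2780) = K_B, so x = (K_A − K_B)/(3280 − 2780) = 3609.78/500 = 7.22 km.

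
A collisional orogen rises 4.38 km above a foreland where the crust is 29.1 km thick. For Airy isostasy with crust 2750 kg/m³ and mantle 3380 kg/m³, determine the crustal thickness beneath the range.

52.6 km

Root depth r = h ρ_c / (ρ_m − ρ_c) = 4.38 km × 2750 / 630 = 19.12 km.
Total thickness = T + h + r = 29.1 km + 4.38 km + 19.12 km = 52.6 km.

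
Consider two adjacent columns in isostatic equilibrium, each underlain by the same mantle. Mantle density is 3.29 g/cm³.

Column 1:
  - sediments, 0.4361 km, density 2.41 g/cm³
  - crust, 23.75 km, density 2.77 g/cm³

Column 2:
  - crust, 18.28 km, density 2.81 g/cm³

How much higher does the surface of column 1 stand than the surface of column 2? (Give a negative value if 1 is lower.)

1.2 km

For any compensation level in the mantle, the mantle terms cancel and isostasy reduces to e = (Σt_1 − Σt_2) − (Σ(ρt)_1 − Σ(ρt)_2) / ρ_m.
Σt_1 = 24.1861 km; Σt_2 = 18.28 km; Σ(ρt)_1 = 66.838501; Σ(ρt)_2 = 51.3668 (in km·g/cm³).
e = (24.1861 − 18.28) − (66.838501 − 51.3668) / 3.29 = 1.2 km.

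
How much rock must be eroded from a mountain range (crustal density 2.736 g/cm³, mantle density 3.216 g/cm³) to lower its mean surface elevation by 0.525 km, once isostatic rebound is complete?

Net drop Δ = e − u = e − e ρ_c/ρ_m = e (ρ_m − ρ_c)/ρ_m.
e = Δ ρ_m/(ρ_m − ρ_c) = 0.525 km × 3.216/0.48 = 3.52 km.

3.52 km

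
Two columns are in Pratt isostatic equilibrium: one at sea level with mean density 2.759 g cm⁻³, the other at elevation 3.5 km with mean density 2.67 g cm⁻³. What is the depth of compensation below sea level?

105 km

ρ_ref D = ρ (D + h) → D (ρ_ref − ρ) = ρ h.
D = ρ h/(ρ_ref − ρ) = 2.67 × 3.5 km/(2.759 − 2.67) = 105 km.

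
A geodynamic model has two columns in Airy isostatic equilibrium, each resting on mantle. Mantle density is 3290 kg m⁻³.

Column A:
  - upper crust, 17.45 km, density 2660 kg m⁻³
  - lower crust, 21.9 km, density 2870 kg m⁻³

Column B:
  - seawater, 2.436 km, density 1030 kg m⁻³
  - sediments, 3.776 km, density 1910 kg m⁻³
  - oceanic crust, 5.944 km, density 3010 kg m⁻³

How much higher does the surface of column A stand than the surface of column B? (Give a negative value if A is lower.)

2.37 km

For any compensation level in the mantle, the mantle terms cancel and isostasy reduces to e = (Σt_A − Σt_B) − (Σ(ρt)_A − Σ(ρt)_B) / ρ_m.
Σt_A = 39.35 km; Σt_B = 12.156 km; Σ(ρt)_A = 109270; Σ(ρt)_B = 27612.68 (in km·kg m⁻³).
e = (39.35 − 12.156) − (109270 − 27612.68) / 3290 = 2.37 km.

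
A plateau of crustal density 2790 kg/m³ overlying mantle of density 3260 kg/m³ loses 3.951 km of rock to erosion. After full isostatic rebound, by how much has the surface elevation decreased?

0.57 km

Rebound u = e ρ_c/ρ_m = 3.951 km × 2790/3260 = 3.381 km.
Net surface drop = e − u = 3.951 km − 3.381 km = e (ρ_m − ρ_c)/ρ_m = 0.57 km.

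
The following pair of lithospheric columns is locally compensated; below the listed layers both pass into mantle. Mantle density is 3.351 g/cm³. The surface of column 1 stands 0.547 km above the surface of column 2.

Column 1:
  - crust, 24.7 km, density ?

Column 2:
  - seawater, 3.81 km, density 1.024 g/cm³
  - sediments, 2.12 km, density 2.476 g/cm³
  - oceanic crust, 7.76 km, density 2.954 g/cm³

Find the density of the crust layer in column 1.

2.72 g/cm³

Take the compensation level at the base of the deeper column (depth z_c below the surface of column 1) and equate Σ ρ_i t_i down to z_c; mantle fills any gap and the z_c terms cancel.
Column 1: 24.7×ρ + (z_c − 24.7)×3.351
Column 2: 0.547×0 + 3.81×1.024 + 2.12×2.476 + 7.76×2.954 + (z_c − 0.547 − 13.69)×3.351
The z_c×3.351 term appears on both sides and cancels. Collect the known terms of each column as K = Σ(ρt)_known − 3.351 × (depth of known layers): K_1 = 0 − 3.351×24.7 = −82.7697; K_2 = 32.0736 − 3.351×(0.547 + 13.69) = −15.634587.
Balance: K_1 + 24.7×ρ = K_2, so ρ = (K_2 − K_1)/24.7 = 67.1351/24.7 = 2.72 g/cm³.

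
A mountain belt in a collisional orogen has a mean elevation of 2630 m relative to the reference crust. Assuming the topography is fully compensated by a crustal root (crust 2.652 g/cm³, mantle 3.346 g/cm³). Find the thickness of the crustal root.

For local isostatic compensation: the weight of the topography is balanced by the buoyancy of the root, ρ_c h = (ρ_m − ρ_c) r.
r = h · ρ_c / (ρ_m − ρ_c) = 2630 m × 2.652 / (3.346 − 2.652) = 10100 m.

10100 m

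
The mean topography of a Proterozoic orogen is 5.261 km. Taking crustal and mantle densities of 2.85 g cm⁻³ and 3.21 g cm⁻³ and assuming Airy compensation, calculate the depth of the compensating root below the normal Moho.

Balancing pressure at the compensation depth: the weight of the topography is balanced by the buoyancy of the root, ρ_c h = (ρ_m − ρ_c) r.
r = h · ρ_c / (ρ_m − ρ_c) = 5.261 km × 2.85 / (3.21 − 2.85) = 41.6 km.

41.6 km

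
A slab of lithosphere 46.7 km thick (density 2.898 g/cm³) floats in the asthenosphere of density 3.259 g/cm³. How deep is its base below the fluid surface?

Draft d = t ρ_obj/ρ_fluid = 46.7 km × 2.898/3.259 = 41.5 km.

41.5 km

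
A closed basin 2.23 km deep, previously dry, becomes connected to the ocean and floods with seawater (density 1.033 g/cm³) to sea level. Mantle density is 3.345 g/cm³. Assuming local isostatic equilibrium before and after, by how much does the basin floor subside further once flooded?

After flooding the water column is d + s deep. Its weight must equal the weight of mantle displaced by the extra subsidence s: (d + s) ρ_w = s ρ_m.
s = d ρ_w / (ρ_m − ρ_w) = 2.23 km × 1.033/(3.345 − 1.033) = 0.996 km.

0.996 km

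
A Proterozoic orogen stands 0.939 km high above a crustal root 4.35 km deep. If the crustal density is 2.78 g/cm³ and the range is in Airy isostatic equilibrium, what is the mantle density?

Airy balance: ρ_c h = (ρ_m − ρ_c) r → ρ_m = ρ_c (1 + h/r).
ρ_m = 2.78 × (1 + 0.939 km/4.35 km) = 3.38 g/cm³.

3.38 g/cm³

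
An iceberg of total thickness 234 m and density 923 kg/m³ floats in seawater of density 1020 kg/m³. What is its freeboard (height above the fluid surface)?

22.3 m

Floating equilibrium: submerged depth d = t ρ_obj/ρ_fluid = 234 m × 923/1020 = 211.7 m.
Freeboard = t − d = 234 m − 211.7 m = 22.3 m.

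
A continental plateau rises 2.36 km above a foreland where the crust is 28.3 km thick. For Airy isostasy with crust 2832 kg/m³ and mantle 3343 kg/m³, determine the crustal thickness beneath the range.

43.7 km

Root depth r = h ρ_c / (ρ_m − ρ_c) = 2.36 km × 2832 / 511 = 13.08 km.
Total thickness = T + h + r = 28.3 km + 2.36 km + 13.08 km = 43.7 km.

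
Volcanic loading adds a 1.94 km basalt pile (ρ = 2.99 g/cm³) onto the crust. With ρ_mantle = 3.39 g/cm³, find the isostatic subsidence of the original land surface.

Subaerial loading: s = t ρ_load / ρ_m.
s = 1.94 km × 2.99/3.39 = 1.71 km.

1.71 km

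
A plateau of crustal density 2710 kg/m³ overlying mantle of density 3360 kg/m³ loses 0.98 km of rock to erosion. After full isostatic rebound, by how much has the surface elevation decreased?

Rebound u = e ρ_c/ρ_m = 0.98 km × 2710/3360 = 0.7904 km.
Net surface drop = e − u = 0.98 km − 0.7904 km = e (ρ_m − ρ_c)/ρ_m = 0.19 km.

0.19 km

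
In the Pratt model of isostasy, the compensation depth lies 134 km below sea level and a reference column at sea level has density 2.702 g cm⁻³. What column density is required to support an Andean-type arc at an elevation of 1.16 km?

Pratt balance: ρ_ref D = ρ (D + h).
ρ = ρ_ref D/(D + h) = 2.702 × 134 km/(134 km + 1.16 km) = 2.68 g cm⁻³.

2.68 g cm⁻³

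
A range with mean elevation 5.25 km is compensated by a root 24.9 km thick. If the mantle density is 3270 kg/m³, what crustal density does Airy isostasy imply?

ρ_c h = (ρ_m − ρ_c) r → ρ_c (h + r) = ρ_m r → ρ_c = ρ_m r / (h + r).
ρ_c = 3270 × 24.9 km / (5.25 km + 24.9 km) = 2700 kg/m³.

2700 kg/m³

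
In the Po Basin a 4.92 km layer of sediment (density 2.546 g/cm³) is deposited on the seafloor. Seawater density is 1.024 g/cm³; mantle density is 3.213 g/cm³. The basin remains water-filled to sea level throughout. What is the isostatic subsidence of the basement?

Submarine loading: the sediment displaces seawater, and the subsidence is in turn flooded, so s (ρ_m − ρ_w) = t (ρ_sed − ρ_w).
s = 4.92 km × (2.546 − 1.024) / (3.213 − 1.024) = 3.42 km.

3.42 km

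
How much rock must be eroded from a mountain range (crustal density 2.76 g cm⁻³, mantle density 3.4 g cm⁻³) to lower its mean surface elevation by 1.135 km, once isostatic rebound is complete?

6.03 km

Net drop Δ = e − u = e − e ρ_c/ρ_m = e (ρ_m − ρ_c)/ρ_m.
e = Δ ρ_m/(ρ_m − ρ_c) = 1.135 km × 3.4/0.64 = 6.03 km.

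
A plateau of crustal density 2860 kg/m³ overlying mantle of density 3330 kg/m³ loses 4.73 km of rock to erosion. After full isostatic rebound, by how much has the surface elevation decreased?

0.668 km

Rebound u = e ρ_c/ρ_m = 4.73 km × 2860/3330 = 4.062 km.
Net surface drop = e − u = 4.73 km − 4.062 km = e (ρ_m − ρ_c)/ρ_m = 0.668 km.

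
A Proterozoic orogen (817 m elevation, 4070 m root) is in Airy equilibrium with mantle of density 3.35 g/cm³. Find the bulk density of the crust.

ρ_c h = (ρ_m − ρ_c) r → ρ_c (h + r) = ρ_m r → ρ_c = ρ_m r / (h + r).
ρ_c = 3.35 × 4070 m / (817 m + 4070 m) = 2.79 g/cm³.

2.79 g/cm³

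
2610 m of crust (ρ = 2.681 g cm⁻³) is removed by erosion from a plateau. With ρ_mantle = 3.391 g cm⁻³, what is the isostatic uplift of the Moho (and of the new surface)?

Unloading: uplift u = e ρ_c/ρ_m = 2610 m × 2.681/3.391 = 2060 m.

2060 m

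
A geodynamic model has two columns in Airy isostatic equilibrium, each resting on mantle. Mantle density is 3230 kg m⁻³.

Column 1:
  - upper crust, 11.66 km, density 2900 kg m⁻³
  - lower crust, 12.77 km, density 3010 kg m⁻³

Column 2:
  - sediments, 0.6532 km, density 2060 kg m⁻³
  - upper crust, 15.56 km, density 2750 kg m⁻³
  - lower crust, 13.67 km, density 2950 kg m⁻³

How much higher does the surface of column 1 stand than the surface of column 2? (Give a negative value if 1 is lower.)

−1.67 km

For any compensation level in the mantle, the mantle terms cancel and isostasy reduces to e = (Σt_1 − Σt_2) − (Σ(ρt)_1 − Σ(ρt)_2) / ρ_m.
Σt_1 = 24.43 km; Σt_2 = 29.8832 km; Σ(ρt)_1 = 72251.7; Σ(ρt)_2 = 84462.092 (in km·kg m⁻³).
e = (24.43 − 29.8832) − (72251.7 − 84462.092) / 3230 = −1.67 km.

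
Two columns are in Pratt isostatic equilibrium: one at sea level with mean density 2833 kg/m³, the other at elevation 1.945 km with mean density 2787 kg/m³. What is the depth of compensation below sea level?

118 km

ρ_ref D = ρ (D + h) → D (ρ_ref − ρ) = ρ h.
D = ρ h/(ρ_ref − ρ) = 2787 × 1.945 km/(2833 − 2787) = 118 km.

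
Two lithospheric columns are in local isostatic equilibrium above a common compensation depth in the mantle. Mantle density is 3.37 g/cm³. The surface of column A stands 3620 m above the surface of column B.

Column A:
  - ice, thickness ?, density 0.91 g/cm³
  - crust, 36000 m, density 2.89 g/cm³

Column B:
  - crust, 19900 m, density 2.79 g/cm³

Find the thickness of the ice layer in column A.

2630 m

Take the compensation level at the base of the deeper column (depth z_c below the surface of column A) and equate Σ ρ_i t_i down to z_c; mantle fills any gap and the z_c terms cancel.
Column A: x×0.91 + 36000×2.89 + (z_c − 36000 − x)×3.37
Column B: 3620×0 + 19900×2.79 + (z_c − 3620 − 19900)×3.37
The z_c×3.37 term appears on both sides and cancels. Collect the known terms of each column as K = Σ(ρt)_known − 3.37 × (depth of known layers): K_A = 104040 − 3.37×36000 = −17280; K_B = 55521 − 3.37×(3620 + 19900) = −23741.4.
Balance: K_A − x×(3.37 − 0.91) = K_B, so x = (K_A − K_B)/(3.37 − 0.91) = 6461.4/2.46 = 2630 m.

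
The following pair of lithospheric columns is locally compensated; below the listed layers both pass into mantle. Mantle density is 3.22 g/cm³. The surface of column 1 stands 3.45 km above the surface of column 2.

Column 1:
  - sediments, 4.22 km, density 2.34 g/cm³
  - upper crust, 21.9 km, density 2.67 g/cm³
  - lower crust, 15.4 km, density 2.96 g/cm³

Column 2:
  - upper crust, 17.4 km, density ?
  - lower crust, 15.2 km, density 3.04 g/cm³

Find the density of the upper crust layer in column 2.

2.88 g/cm³

Take the compensation level at the base of the deeper column (depth z_c below the surface of column 1) and equate Σ ρ_i t_i down to z_c; mantle fills any gap and the z_c terms cancel.
Column 1: 4.22×2.34 + 21.9×2.67 + 15.4×2.96 + (z_c − 41.52)×3.22
Column 2: 3.45×0 + 17.4×ρ + 15.2×3.04 + (z_c − 3.45 − 32.6)×3.22
The z_c×3.22 term appears on both sides and cancels. Collect the known terms of each column as K = Σ(ρt)_known − 3.22 × (depth of known layers): K_1 = 113.9318 − 3.22×41.52 = −19.7626; K_2 = 46.208 − 3.22×(3.45 + 32.6) = −69.873.
Balance: K_1 = K_2 + 17.4×ρ, so ρ = (K_1 − K_2)/17.4 = 50.1104/17.4 = 2.88 g/cm³.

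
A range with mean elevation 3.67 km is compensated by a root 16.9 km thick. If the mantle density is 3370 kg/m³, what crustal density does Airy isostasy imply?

ρ_c h = (ρ_m − ρ_c) r → ρ_c (h + r) = ρ_m r → ρ_c = ρ_m r / (h + r).
ρ_c = 3370 × 16.9 km / (3.67 km + 16.9 km) = 2770 kg/m³.

2770 kg/m³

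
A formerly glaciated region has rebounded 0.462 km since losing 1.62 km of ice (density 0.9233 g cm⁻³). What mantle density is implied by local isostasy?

ρ_m = ρ_ice t / u = 0.9233 × 1.62 km/0.462 km = 3.24 g cm⁻³.

3.24 g cm⁻³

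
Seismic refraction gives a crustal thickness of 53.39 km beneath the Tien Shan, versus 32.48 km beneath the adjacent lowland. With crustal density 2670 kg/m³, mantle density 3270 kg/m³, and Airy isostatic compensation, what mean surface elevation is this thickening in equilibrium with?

3.84 km

Excess crust Δ = 53.39 km − 32.48 km = 20.91 km, split between elevation h and root r with h + r = Δ.
Airy balance ρ_c h = (ρ_m − ρ_c) r gives r = h ρ_c/(ρ_m − ρ_c), so h (1 + ρ_c/(ρ_m − ρ_c)) = Δ, i.e. h = Δ (ρ_m − ρ_c)/ρ_m.
h = 20.91 km × 600/3270 = 3.84 km.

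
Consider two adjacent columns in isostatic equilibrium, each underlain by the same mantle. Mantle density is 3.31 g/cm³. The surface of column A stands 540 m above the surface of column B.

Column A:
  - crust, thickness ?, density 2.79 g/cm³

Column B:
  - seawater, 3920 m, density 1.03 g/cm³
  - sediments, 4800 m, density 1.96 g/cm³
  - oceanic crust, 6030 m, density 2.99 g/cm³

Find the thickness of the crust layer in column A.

Take the compensation level at the base of the deeper column (depth z_c below the surface of column A) and equate Σ ρ_i t_i down to z_c; mantle fills any gap and the z_c terms cancel.
Column A: x×2.79 + (z_c − 0 − x)×3.31
Column B: 540×0 + 3920×1.03 + 4800×1.96 + 6030×2.99 + (z_c − 540 − 14750)×3.31
The z_c×3.31 term appears on both sides and cancels. Collect the known terms of each column as K = Σ(ρt)_known − 3.31 × (depth of known layers): K_A = 0 − 3.31×0 = 0; K_B = 31475.3 − 3.31×(540 + 14750) = −19134.6.
Balance: K_A − x×(3.31 − 2.79) = K_B, so x = (K_A − K_B)/(3.31 − 2.79) = 19134.6/0.52 = 36800 m.

36800 m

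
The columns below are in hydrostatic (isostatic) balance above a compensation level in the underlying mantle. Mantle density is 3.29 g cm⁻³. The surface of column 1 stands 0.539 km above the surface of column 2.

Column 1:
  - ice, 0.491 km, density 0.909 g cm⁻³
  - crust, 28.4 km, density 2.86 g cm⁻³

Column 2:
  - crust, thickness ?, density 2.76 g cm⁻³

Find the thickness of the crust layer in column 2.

Take the compensation level at the base of the deeper column (depth z_c below the surface of column 1) and equate Σ ρ_i t_i down to z_c; mantle fills any gap and the z_c terms cancel.
Column 1: 0.491×0.909 + 28.4×2.86 + (z_c − 28.891)×3.29
Column 2: 0.539×0 + x×2.76 + (z_c − 0.539 − 0 − x)×3.29
The z_c×3.29 term appears on both sides and cancels. Collect the known terms of each column as K = Σ(ρt)_known − 3.29 × (depth of known layers): K_1 = 81.670319 − 3.29×28.891 = −13.381071; K_2 = 0 − 3.29×(0.539 + 0) = −1.77331.
Balance: K_1 = K_2 − x×(3.29 − 2.76), so x = (K_2 − K_1)/(3.29 − 2.76) = 11.6078/0.53 = 21.9 km.

21.9 km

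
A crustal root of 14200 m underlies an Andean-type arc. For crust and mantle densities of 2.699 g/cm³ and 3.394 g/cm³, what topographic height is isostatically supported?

3660 m

Balancing pressure at the compensation depth: ρ_c h = (ρ_m − ρ_c) r.
h = r (ρ_m − ρ_c) / ρ_c = 14200 m × (3.394 − 2.699) / 2.699 = 3660 m.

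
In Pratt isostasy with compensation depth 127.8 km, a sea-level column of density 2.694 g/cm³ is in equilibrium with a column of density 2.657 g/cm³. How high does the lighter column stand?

1.78 km

ρ_ref D = ρ (D + h) → h = D (ρ_ref − ρ)/ρ.
h = 127.8 km × (2.694 − 2.657)/2.657 = 1.78 km.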